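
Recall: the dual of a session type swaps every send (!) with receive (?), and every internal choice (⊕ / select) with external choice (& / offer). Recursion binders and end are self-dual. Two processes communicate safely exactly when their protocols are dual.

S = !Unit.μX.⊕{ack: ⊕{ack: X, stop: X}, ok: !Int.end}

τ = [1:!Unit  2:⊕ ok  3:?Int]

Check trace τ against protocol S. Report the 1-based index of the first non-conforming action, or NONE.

3

[1] !Unit  match  now at μX.…
[2] ⊕ ok  match  now at !Int.end
[3] got ?Int, protocol expects !Int  ✗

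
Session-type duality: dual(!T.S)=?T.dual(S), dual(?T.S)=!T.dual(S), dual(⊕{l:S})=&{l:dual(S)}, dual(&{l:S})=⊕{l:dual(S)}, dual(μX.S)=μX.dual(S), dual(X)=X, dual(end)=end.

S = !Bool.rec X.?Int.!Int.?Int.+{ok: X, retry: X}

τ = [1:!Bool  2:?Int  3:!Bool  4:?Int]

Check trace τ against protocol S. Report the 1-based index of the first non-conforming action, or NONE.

3

@1 !Bool  match  residual = rec X.…
@2 ?Int  match  residual = !Int.?Int.+{ok: rec X.…, retry: rec X.…}
@3 got !Bool, protocol expects !Int  ✗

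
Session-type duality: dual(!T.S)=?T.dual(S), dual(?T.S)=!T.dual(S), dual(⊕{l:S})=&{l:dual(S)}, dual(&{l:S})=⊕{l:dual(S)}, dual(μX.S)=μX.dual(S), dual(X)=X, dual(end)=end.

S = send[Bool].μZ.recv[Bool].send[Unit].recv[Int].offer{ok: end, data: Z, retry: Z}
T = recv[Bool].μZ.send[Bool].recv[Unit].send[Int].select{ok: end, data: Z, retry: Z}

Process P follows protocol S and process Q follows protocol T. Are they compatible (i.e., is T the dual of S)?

send[Bool] ‖ recv[Bool]  ok
  μZ ‖ μZ  ok (rec unchanged)
    recv[Bool] ‖ send[Bool]  ok
      send[Unit] ‖ recv[Unit]  ok
        recv[Int] ‖ send[Int]  ok
          offer{ok,data,retry} ‖ select{ok,data,retry}  ok labels match
            case ok:
              end ‖ end  ok
            case data:
              Z ‖ Z  ok
            case retry:
              Z ‖ Z  ok

YES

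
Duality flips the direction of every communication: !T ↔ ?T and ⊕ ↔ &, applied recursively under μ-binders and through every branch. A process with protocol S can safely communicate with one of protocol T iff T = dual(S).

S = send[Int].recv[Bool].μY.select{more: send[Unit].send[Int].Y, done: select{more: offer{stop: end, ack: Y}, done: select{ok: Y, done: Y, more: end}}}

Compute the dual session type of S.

send[Int] → recv[Int]
  recv[Bool] → send[Bool]
    μY → μY  (μ self-dual)
      select{more,done} → offer{more,done}  (internal→external)
        • more:
          send[Unit] → recv[Unit]
            send[Int] → recv[Int]
              Y ↦ Y
        • done:
          select{more,done} → offer{more,done}  (internal→external)
            • more:
              offer{stop,ack} → select{stop,ack}  (external→internal)
                • stop:
                  end ↦ end
                • ack:
                  Y ↦ Y
            • done:
              select{ok,done,more} → offer{ok,done,more}  (internal→external)
                • ok:
                  Y ↦ Y
                • done:
                  Y ↦ Y
                • more:
                  end ↦ end

recv[Int].send[Bool].μY.offer{more: recv[Unit].recv[Int].Y, done: offer{more: select{stop: end, ack: Y}, done: offer{ok: Y, done: Y, more: end}}}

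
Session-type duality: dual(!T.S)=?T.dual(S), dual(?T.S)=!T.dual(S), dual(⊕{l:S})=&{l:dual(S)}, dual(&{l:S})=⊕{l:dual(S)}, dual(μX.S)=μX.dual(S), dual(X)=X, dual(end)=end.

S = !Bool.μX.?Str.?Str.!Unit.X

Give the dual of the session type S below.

!Bool → ?Bool
  μX → μX  (μ self-dual)
    ?Str → !Str
      ?Str → !Str
        !Unit → ?Unit
          dual(X) = X

?Bool.μX.!Str.!Str.?Unit.X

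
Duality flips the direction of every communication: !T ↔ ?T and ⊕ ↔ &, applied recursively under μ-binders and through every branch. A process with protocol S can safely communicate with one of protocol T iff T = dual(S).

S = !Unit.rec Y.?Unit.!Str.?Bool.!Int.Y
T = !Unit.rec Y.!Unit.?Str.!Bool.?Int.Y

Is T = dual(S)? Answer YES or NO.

!Unit vs !Unit  ✗ same direction on both sides — not dual

NO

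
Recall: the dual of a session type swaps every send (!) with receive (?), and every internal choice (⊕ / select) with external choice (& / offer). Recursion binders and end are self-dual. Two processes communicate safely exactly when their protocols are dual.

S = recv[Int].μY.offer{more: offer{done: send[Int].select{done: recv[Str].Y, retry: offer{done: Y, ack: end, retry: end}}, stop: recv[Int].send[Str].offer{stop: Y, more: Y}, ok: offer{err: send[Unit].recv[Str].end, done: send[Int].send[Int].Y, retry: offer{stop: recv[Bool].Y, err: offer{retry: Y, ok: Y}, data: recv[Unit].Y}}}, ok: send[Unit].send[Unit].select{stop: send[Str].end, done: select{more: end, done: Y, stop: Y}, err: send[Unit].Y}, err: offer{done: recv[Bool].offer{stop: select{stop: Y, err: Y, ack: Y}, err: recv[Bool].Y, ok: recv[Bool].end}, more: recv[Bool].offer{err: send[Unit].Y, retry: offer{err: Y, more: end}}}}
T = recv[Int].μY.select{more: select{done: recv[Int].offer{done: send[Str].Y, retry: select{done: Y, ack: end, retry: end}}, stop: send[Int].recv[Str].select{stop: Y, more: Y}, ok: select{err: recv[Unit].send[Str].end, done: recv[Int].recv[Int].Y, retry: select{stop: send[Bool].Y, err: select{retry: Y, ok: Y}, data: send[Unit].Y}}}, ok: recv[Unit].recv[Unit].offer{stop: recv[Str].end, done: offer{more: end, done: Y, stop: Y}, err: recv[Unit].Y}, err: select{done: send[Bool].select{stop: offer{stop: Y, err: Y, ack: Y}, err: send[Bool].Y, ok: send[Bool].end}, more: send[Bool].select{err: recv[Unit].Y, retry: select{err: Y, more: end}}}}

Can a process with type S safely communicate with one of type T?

recv[Int] vs recv[Int]  ✗ same direction on both sides — not dual

NO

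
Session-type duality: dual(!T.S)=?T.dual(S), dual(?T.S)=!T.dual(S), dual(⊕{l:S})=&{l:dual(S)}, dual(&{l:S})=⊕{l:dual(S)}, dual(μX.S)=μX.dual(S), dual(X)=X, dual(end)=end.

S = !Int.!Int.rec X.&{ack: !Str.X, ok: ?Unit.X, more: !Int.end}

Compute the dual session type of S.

?Int.?Int.rec X.+{ack: ?Str.X, ok: !Unit.X, more: ?Int.end}

!Int ↦ ?Int
  !Int ↦ ?Int
    rec X ↦ rec X  (binder kept)
      &{ack,ok,more} ↦ +{ack,ok,more}  (&→⊕)
        case ack:
          !Str ↦ ?Str
            X self-dual
        case ok:
          ?Unit ↦ !Unit
            X self-dual
        case more:
          !Int ↦ ?Int
            end self-dual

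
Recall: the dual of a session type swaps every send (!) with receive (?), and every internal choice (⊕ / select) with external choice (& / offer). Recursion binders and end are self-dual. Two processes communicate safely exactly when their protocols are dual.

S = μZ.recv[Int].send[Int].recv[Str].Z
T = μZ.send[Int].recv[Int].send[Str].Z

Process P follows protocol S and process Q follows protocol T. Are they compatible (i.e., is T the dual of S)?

μZ vs μZ  ✓ (μ self-dual)
  recv[Int] vs send[Int]  ✓
    send[Int] vs recv[Int]  ✓
      recv[Str] vs send[Str]  ✓
        Z vs Z  ✓

YES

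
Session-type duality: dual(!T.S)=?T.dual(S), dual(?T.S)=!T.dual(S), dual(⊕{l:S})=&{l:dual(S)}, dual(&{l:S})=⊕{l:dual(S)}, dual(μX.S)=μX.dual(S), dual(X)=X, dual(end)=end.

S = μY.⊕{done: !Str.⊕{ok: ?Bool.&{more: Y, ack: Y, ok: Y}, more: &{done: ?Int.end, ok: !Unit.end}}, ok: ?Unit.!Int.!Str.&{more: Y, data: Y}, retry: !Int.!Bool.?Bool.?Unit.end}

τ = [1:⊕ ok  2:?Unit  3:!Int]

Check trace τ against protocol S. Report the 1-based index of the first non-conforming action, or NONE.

NONE

@1 ⊕ ok  ok  state: ?Unit.!Int.!Str.&{more: μY.…, data: μY.…}
@2 ?Unit  ok  state: !Int.!Str.&{more: μY.…, data: μY.…}
@3 !Int  ok  state: !Str.&{more: μY.…, data: μY.…}
τ conforms to S (length 3)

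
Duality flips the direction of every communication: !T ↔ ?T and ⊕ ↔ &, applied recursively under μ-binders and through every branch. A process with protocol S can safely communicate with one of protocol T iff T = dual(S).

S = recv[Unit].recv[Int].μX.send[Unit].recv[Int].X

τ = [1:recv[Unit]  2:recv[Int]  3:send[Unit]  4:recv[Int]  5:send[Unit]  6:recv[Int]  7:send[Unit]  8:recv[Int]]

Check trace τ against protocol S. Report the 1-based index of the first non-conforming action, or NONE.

step 1: recv[Unit]  ✓  cont: recv[Int].μX.…
step 2: recv[Int]  ✓  cont: μX.…
step 3: send[Unit]  ✓  cont: recv[Int].μX.…
step 4: recv[Int]  ✓  cont: μX.…
step 5: send[Unit]  ✓  cont: recv[Int].μX.…
step 6: recv[Int]  ✓  cont: μX.…
step 7: send[Unit]  ✓  cont: recv[Int].μX.…
step 8: recv[Int]  ✓  cont: μX.…
trace exhausted — no violation

NONE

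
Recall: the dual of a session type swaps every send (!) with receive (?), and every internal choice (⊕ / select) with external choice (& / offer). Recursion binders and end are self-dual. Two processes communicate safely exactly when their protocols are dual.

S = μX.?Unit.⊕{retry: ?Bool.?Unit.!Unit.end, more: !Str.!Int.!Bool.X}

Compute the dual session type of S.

μX ↦ μX  (rec unchanged)
  ?Unit ↦ !Unit
    ⊕{retry,more} ↦ &{retry,more}  (internal→external)
      • retry:
        ?Bool ↦ !Bool
          ?Unit ↦ !Unit
            !Unit ↦ ?Unit
              end self-dual
      • more:
        !Str ↦ ?Str
          !Int ↦ ?Int
            !Bool ↦ ?Bool
              X self-dual

μX.!Unit.&{retry: !Bool.!Unit.?Unit.end, more: ?Str.?Int.?Bool.X}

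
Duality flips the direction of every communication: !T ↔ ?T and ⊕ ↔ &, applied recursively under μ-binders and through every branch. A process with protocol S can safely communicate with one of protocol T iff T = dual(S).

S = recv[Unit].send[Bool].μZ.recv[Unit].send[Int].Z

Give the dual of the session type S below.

recv[Unit] = send[Unit]
  send[Bool] = recv[Bool]
    μZ = μZ  (binder kept)
      recv[Unit] = send[Unit]
        send[Int] = recv[Int]
          dual(Z) = Z

send[Unit].recv[Bool].μZ.send[Unit].recv[Int].Z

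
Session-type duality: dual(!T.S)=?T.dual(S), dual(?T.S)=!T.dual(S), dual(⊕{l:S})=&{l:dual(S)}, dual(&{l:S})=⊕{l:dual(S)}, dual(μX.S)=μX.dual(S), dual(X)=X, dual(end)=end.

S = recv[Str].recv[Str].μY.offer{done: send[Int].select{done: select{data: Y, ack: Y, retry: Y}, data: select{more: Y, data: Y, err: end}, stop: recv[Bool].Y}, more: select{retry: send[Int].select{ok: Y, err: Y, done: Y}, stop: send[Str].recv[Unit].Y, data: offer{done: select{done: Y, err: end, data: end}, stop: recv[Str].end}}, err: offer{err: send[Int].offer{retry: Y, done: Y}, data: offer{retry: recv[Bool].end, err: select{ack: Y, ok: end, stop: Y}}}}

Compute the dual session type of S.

send[Str].send[Str].μY.select{done: recv[Int].offer{done: offer{data: Y, ack: Y, retry: Y}, data: offer{more: Y, data: Y, err: end}, stop: send[Bool].Y}, more: offer{retry: recv[Int].offer{ok: Y, err: Y, done: Y}, stop: recv[Str].send[Unit].Y, data: select{done: offer{done: Y, err: end, data: end}, stop: send[Str].end}}, err: select{err: recv[Int].select{retry: Y, done: Y}, data: select{retry: send[Bool].end, err: offer{ack: Y, ok: end, stop: Y}}}}

recv[Str] = send[Str]
  recv[Str] = send[Str]
    μY = μY  (binder kept)
      offer{done,more,err} = select{done,more,err}  (offer→select)
        • done:
          send[Int] = recv[Int]
            select{done,data,stop} = offer{done,data,stop}  (⊕→&)
              • done:
                select{data,ack,retry} = offer{data,ack,retry}  (⊕→&)
                  • data:
                    dual(Y) = Y
                  • ack:
                    dual(Y) = Y
                  • retry:
                    dual(Y) = Y
              • data:
                select{more,data,err} = offer{more,data,err}  (⊕→&)
                  • more:
                    dual(Y) = Y
                  • data:
                    dual(Y) = Y
                  • err:
                    dual(end) = end
              • stop:
                recv[Bool] = send[Bool]
                  dual(Y) = Y
        • more:
          select{retry,stop,data} = offer{retry,stop,data}  (⊕→&)
            • retry:
              send[Int] = recv[Int]
                select{ok,err,done} = offer{ok,err,done}  (⊕→&)
                  • ok:
                    dual(Y) = Y
                  • err:
                    dual(Y) = Y
                  • done:
                    dual(Y) = Y
            • stop:
              send[Str] = recv[Str]
                recv[Unit] = send[Unit]
                  dual(Y) = Y
            • data:
              offer{done,stop} = select{done,stop}  (offer→select)
                • done:
                  select{done,err,data} = offer{done,err,data}  (⊕→&)
                    • done:
                      dual(Y) = Y
                    • err:
                      dual(end) = end
                    • data:
                      dual(end) = end
                • stop:
                  recv[Str] = send[Str]
                    dual(end) = end
        • err:
          offer{err,data} = select{err,data}  (offer→select)
            • err:
              send[Int] = recv[Int]
                offer{retry,done} = select{retry,done}  (offer→select)
                  • retry:
                    dual(Y) = Y
                  • done:
                    dual(Y) = Y
            • data:
              offer{retry,err} = select{retry,err}  (offer→select)
                • retry:
                  recv[Bool] = send[Bool]
                    dual(end) = end
                • err:
                  select{ack,ok,stop} = offer{ack,ok,stop}  (⊕→&)
                    • ack:
                      dual(Y) = Y
                    • ok:
                      dual(end) = end
                    • stop:
                      dual(Y) = Y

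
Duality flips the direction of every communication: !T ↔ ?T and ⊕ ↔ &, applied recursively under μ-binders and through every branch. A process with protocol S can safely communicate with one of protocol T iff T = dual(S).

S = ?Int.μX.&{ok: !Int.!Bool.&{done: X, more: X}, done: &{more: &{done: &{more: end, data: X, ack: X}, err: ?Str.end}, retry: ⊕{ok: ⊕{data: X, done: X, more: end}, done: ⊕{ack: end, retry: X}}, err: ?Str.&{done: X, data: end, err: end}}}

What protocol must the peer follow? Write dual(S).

!Int.μX.⊕{ok: ?Int.?Bool.⊕{done: X, more: X}, done: ⊕{more: ⊕{done: ⊕{more: end, data: X, ack: X}, err: !Str.end}, retry: &{ok: &{data: X, done: X, more: end}, done: &{ack: end, retry: X}}, err: !Str.⊕{done: X, data: end, err: end}}}

?Int → !Int
  μX → μX  (μ self-dual)
    &{ok,done} → ⊕{ok,done}  (external→internal)
      [ok]
        !Int → ?Int
          !Bool → ?Bool
            &{done,more} → ⊕{done,more}  (external→internal)
              [done]
                dual(X) = X
              [more]
                dual(X) = X
      [done]
        &{more,retry,err} → ⊕{more,retry,err}  (external→internal)
          [more]
            &{done,err} → ⊕{done,err}  (external→internal)
              [done]
                &{more,data,ack} → ⊕{more,data,ack}  (external→internal)
                  [more]
                    dual(end) = end
                  [data]
                    dual(X) = X
                  [ack]
                    dual(X) = X
              [err]
                ?Str → !Str
                  dual(end) = end
          [retry]
            ⊕{ok,done} → &{ok,done}  (internal→external)
              [ok]
                ⊕{data,done,more} → &{data,done,more}  (internal→external)
                  [data]
                    dual(X) = X
                  [done]
                    dual(X) = X
                  [more]
                    dual(end) = end
              [done]
                ⊕{ack,retry} → &{ack,retry}  (internal→external)
                  [ack]
                    dual(end) = end
                  [retry]
                    dual(X) = X
          [err]
            ?Str → !Str
              &{done,data,err} → ⊕{done,data,err}  (external→internal)
                [done]
                  dual(X) = X
                [data]
                  dual(end) = end
                [err]
                  dual(end) = end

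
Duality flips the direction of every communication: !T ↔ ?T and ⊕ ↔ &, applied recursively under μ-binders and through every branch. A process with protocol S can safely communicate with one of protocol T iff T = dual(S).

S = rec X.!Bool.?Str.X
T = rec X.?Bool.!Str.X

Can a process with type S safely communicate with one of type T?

YES

rec X | rec X  match (μ self-dual)
  !Bool | ?Bool  match
    ?Str | !Str  match
      X | X  match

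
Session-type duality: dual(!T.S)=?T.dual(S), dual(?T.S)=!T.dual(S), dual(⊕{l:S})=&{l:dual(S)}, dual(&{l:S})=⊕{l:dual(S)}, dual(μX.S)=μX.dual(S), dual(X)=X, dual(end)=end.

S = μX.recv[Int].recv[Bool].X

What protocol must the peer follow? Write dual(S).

μX → μX  (μ self-dual)
  recv[Int] → send[Int]
    recv[Bool] → send[Bool]
      X ↦ X

μX.send[Int].send[Bool].X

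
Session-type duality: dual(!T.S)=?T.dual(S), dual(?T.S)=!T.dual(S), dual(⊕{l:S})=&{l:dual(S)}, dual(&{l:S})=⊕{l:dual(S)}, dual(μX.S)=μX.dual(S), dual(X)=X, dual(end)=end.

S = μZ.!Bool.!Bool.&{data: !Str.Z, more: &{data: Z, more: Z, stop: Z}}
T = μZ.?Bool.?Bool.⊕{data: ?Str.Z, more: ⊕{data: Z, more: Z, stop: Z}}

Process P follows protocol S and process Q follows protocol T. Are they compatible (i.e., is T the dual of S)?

μZ vs μZ  ✓ (binder kept)
  !Bool vs ?Bool  ✓
    !Bool vs ?Bool  ✓
      &{data,more} vs ⊕{data,more}  ✓ same labels
        • data:
          !Str vs ?Str  ✓
            Z vs Z  ✓
        • more:
          &{data,more,stop} vs ⊕{data,more,stop}  ✓ same labels
            • data:
              Z vs Z  ✓
            • more:
              Z vs Z  ✓
            • stop:
              Z vs Z  ✓

YES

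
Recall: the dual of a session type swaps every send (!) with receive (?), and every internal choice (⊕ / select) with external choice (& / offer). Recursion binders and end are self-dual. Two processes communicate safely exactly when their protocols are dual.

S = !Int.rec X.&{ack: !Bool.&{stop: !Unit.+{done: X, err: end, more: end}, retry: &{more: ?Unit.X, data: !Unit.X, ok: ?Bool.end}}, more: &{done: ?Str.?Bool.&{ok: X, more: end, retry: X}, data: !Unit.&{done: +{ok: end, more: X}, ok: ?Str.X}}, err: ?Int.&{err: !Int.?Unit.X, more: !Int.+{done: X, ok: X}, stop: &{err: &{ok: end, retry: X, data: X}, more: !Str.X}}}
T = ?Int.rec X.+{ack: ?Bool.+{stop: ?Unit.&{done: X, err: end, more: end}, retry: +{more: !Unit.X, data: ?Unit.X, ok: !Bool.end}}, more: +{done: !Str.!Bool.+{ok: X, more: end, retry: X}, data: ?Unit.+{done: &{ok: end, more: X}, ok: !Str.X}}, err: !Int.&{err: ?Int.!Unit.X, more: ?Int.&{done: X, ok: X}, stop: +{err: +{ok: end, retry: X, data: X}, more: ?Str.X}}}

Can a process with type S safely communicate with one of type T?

!Int | ?Int  match
  rec X | rec X  match (μ self-dual)
    &{ack,more,err} | +{ack,more,err}  match labels match
      • ack:
        !Bool | ?Bool  match
          &{stop,retry} | +{stop,retry}  match labels match
            • stop:
              !Unit | ?Unit  match
                +{done,err,more} | &{done,err,more}  match labels match
                  • done:
                    X | X  match
                  • err:
                    end | end  match
                  • more:
                    end | end  match
            • retry:
              &{more,data,ok} | +{more,data,ok}  match labels match
                • more:
                  ?Unit | !Unit  match
                    X | X  match
                • data:
                  !Unit | ?Unit  match
                    X | X  match
                • ok:
                  ?Bool | !Bool  match
                    end | end  match
      • more:
        &{done,data} | +{done,data}  match labels match
          • done:
            ?Str | !Str  match
              ?Bool | !Bool  match
                &{ok,more,retry} | +{ok,more,retry}  match labels match
                  • ok:
                    X | X  match
                  • more:
                    end | end  match
                  • retry:
                    X | X  match
          • data:
            !Unit | ?Unit  match
              &{done,ok} | +{done,ok}  match labels match
                • done:
                  +{ok,more} | &{ok,more}  match labels match
                    • ok:
                      end | end  match
                    • more:
                      X | X  match
                • ok:
                  ?Str | !Str  match
                    X | X  match
      • err:
        ?Int | !Int  match
          &{err,more,stop} | &{err,more,stop}  ✗ choice polarity not flipped — not dual

NO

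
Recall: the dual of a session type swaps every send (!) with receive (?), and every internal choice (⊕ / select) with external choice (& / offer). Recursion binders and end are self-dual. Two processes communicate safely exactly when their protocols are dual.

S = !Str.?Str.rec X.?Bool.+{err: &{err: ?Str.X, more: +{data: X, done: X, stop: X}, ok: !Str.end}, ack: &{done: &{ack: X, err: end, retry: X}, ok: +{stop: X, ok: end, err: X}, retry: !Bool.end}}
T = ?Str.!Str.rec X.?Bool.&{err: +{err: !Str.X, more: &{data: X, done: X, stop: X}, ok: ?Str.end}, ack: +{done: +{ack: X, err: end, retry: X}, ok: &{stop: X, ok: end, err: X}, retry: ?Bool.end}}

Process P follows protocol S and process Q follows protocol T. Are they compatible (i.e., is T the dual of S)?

NO

!Str ‖ ?Str  ✓
  ?Str ‖ !Str  ✓
    rec X ‖ rec X  ✓ (μ self-dual)
      ?Bool ‖ ?Bool  ✗ same direction on both sides — not dual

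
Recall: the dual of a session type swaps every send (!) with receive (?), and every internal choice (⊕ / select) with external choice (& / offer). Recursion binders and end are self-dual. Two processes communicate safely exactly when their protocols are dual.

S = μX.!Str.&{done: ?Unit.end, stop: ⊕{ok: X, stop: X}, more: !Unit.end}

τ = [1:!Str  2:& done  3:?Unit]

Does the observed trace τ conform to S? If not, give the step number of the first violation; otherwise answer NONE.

NONE

@1 !Str  ok  cont: &{done: ?Unit.end, stop: ⊕{ok: μX.…, stop: μX.…}, more: !Unit.end}
@2 & done  ok  cont: ?Unit.end
@3 ?Unit  ok  cont: end
trace exhausted — no violation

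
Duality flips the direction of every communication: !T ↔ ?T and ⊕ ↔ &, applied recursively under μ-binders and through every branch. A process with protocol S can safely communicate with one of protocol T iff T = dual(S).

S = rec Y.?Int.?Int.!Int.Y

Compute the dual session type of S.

rec Y = rec Y  (rec unchanged)
  ?Int = !Int
    ?Int = !Int
      !Int = ?Int
        Y ↦ Y

rec Y.!Int.!Int.?Int.Y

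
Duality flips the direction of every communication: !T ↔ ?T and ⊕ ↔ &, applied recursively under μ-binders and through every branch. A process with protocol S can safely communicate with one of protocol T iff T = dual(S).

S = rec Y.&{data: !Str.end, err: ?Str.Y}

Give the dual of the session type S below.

rec Y.+{data: ?Str.end, err: !Str.Y}

rec Y → rec Y  (rec unchanged)
  &{data,err} → +{data,err}  (&→⊕)
    case data:
      !Str → ?Str
        end ↦ end
    case err:
      ?Str → !Str
        Y ↦ Y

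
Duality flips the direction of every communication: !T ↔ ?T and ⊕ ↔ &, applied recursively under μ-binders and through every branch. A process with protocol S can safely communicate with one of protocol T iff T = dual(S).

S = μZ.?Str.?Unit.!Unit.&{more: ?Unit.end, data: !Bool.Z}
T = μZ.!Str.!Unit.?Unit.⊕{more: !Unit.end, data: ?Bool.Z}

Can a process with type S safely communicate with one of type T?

YES

μZ | μZ  ok (rec unchanged)
  ?Str | !Str  ok
    ?Unit | !Unit  ok
      !Unit | ?Unit  ok
        &{more,data} | ⊕{more,data}  ok same labels
          [more]
            ?Unit | !Unit  ok
              end | end  ok
          [data]
            !Bool | ?Bool  ok
              Z | Z  ok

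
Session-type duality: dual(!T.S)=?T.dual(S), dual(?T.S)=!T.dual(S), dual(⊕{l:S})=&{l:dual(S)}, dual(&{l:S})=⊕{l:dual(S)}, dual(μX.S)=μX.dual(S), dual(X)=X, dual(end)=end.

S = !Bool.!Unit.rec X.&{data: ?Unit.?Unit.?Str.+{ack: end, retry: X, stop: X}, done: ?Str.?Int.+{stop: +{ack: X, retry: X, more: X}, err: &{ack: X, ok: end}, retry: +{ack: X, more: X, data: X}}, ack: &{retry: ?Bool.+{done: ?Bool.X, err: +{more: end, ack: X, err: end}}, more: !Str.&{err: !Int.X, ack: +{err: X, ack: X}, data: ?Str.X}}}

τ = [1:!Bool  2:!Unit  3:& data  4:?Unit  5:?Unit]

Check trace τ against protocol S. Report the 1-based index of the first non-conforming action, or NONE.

NONE

step 1: !Bool  ok  now at !Unit.rec X.…
step 2: !Unit  ok  now at rec X.…
step 3: & data  ok  now at ?Unit.?Unit.?Str.+{ack: end, retry: rec X.…, stop: rec X.…}
step 4: ?Unit  ok  now at ?Unit.?Str.+{ack: end, retry: rec X.…, stop: rec X.…}
step 5: ?Unit  ok  now at ?Str.+{ack: end, retry: rec X.…, stop: rec X.…}
trace exhausted — no violation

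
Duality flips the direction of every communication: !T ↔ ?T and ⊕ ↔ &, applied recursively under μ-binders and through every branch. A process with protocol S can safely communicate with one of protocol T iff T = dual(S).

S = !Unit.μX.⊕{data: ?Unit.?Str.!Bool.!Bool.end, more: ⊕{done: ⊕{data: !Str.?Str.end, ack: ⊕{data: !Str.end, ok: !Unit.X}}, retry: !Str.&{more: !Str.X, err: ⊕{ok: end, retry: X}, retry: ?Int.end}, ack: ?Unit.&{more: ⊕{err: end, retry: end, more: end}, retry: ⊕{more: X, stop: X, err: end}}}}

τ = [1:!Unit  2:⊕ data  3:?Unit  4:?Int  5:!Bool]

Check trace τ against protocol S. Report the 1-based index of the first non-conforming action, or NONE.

[1] !Unit  ✓  cont: μX.…
[2] ⊕ data  ✓  cont: ?Unit.?Str.!Bool.!Bool.end
[3] ?Unit  ✓  cont: ?Str.!Bool.!Bool.end
[4] got ?Int, protocol expects ?Str  ✗

4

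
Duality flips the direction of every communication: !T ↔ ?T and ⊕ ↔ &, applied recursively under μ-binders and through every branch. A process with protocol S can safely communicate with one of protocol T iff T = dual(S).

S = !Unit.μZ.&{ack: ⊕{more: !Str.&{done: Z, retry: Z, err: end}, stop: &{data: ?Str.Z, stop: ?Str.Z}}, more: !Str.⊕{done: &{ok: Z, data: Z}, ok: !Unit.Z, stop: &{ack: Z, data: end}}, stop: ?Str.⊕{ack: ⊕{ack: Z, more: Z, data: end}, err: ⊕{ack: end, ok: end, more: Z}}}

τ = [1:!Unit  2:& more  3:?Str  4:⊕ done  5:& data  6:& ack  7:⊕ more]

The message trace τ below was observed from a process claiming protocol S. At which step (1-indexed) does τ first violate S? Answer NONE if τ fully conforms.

3

[1] !Unit  ✓  residual = μZ.…
[2] & more  ✓  residual = !Str.⊕{done: &{ok: μZ.…, data: μZ.…}, ok: !Unit.μZ.…, stop: &{ack: μZ.…, data: end}}
[3] got ?Str, protocol expects !Str  ✗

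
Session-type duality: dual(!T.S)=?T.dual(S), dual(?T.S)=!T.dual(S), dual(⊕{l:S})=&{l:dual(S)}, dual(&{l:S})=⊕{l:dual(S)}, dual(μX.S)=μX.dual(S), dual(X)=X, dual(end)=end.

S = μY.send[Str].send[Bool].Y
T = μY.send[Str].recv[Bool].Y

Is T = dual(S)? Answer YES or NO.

μY ‖ μY  ✓ (binder kept)
  send[Str] ‖ send[Str]  ✗ same direction on both sides — not dual

NO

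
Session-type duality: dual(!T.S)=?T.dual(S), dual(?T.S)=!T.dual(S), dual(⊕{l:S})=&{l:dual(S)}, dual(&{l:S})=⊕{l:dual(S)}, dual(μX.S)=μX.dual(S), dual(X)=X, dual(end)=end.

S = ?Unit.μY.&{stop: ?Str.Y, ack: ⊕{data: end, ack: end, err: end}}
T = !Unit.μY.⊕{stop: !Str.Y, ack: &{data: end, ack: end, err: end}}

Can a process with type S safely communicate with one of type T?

YES

?Unit vs !Unit  ok
  μY vs μY  ok (rec unchanged)
    &{stop,ack} vs ⊕{stop,ack}  ok label sets agree
      • stop:
        ?Str vs !Str  ok
          Y vs Y  ok
      • ack:
        ⊕{data,ack,err} vs &{data,ack,err}  ok label sets agree
          • data:
            end vs end  ok
          • ack:
            end vs end  ok
          • err:
            end vs end  ok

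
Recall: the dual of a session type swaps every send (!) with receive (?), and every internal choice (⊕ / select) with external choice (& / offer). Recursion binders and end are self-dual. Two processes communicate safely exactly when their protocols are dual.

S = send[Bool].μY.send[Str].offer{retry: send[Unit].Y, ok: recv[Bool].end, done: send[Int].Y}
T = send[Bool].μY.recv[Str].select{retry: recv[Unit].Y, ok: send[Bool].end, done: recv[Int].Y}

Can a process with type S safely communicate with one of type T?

send[Bool] | send[Bool]  ✗ same direction on both sides — not dual

NO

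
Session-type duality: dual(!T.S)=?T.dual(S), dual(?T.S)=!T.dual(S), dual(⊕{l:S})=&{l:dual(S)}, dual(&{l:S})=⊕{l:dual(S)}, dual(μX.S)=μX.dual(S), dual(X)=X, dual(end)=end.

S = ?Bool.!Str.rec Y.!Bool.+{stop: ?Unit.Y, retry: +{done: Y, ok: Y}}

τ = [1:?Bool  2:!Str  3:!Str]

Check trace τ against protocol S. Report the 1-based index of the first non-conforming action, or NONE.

3

step 1: ?Bool  ok  residual = !Str.rec Y.…
step 2: !Str  ok  residual = rec Y.…
step 3: got !Str, protocol expects !Bool  ✗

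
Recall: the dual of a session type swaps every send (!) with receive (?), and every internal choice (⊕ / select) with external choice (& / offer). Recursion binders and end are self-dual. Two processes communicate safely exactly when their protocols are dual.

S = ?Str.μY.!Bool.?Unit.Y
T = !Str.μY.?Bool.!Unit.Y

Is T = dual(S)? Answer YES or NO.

?Str | !Str  ok
  μY | μY  ok (rec unchanged)
    !Bool | ?Bool  ok
      ?Unit | !Unit  ok
        Y | Y  ok

YES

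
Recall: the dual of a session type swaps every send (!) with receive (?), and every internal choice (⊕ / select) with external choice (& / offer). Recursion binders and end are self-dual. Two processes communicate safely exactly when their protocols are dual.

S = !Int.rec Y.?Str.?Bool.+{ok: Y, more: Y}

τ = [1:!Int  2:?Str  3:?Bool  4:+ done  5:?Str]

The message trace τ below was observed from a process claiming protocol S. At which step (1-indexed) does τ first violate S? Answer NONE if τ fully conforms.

4

@1 !Int  match  residual = rec Y.…
@2 ?Str  match  residual = ?Bool.+{ok: rec Y.…, more: rec Y.…}
@3 ?Bool  match  residual = +{ok: rec Y.…, more: rec Y.…}
@4 got + done, protocol expects + ok or + more  ✗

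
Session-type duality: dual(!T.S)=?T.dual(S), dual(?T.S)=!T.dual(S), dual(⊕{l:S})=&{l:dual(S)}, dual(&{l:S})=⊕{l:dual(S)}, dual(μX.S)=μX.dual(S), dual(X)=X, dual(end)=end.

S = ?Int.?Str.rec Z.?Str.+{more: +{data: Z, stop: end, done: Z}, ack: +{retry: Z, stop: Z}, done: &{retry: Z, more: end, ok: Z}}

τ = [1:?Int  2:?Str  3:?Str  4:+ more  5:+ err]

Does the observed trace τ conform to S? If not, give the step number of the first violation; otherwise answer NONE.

[1] ?Int  ok  state: ?Str.rec Z.…
[2] ?Str  ok  state: rec Z.…
[3] ?Str  ok  state: +{more: +{data: rec Z.…, stop: end, done: rec Z.…}, ack: +{retry: rec Z.…, stop: rec Z.…}, done: &{retry: rec Z.…, more: end, ok: rec Z.…}}
[4] + more  ok  state: +{data: rec Z.…, stop: end, done: rec Z.…}
[5] got + err, protocol expects + data or + stop or + done  ✗

5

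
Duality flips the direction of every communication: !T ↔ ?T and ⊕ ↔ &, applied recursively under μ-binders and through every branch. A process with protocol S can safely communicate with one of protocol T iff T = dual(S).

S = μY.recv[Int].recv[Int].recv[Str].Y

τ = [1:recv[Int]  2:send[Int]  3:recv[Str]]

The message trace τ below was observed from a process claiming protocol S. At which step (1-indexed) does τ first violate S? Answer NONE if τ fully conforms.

2

step 1: recv[Int]  ok  now at recv[Int].recv[Str].μY.…
step 2: got send[Int], protocol expects recv[Int]  ✗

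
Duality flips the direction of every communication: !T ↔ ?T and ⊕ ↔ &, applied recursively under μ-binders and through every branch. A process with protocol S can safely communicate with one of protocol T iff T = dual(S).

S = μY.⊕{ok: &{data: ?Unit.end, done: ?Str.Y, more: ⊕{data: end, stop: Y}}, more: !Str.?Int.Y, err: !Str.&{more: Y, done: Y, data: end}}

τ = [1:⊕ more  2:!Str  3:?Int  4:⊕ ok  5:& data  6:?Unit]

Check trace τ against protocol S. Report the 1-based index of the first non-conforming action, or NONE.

step 1: ⊕ more  ✓  state: !Str.?Int.μY.…
step 2: !Str  ✓  state: ?Int.μY.…
step 3: ?Int  ✓  state: μY.…
step 4: ⊕ ok  ✓  state: &{data: ?Unit.end, done: ?Str.μY.…, more: ⊕{data: end, stop: μY.…}}
step 5: & data  ✓  state: ?Unit.end
step 6: ?Unit  ✓  state: end
τ conforms to S (length 6)

NONE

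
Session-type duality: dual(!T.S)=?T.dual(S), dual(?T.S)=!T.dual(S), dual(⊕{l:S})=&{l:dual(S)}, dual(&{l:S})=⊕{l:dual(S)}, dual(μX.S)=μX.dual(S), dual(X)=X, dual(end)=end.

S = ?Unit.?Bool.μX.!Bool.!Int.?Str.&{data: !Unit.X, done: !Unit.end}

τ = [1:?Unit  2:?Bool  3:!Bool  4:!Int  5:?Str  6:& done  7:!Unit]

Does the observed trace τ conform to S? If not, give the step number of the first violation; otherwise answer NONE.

NONE

step 1: ?Unit  ✓  state: ?Bool.μX.…
step 2: ?Bool  ✓  state: μX.…
step 3: !Bool  ✓  state: !Int.?Str.&{data: !Unit.μX.…, done: !Unit.end}
step 4: !Int  ✓  state: ?Str.&{data: !Unit.μX.…, done: !Unit.end}
step 5: ?Str  ✓  state: &{data: !Unit.μX.…, done: !Unit.end}
step 6: & done  ✓  state: !Unit.end
step 7: !Unit  ✓  state: end
all 7 steps conform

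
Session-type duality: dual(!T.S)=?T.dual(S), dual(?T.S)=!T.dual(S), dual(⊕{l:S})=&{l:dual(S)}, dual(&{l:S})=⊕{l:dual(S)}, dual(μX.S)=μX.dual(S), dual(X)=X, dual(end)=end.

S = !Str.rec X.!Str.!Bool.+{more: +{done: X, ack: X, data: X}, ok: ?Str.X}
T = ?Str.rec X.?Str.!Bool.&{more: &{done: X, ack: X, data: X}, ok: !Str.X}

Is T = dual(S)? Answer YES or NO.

!Str ‖ ?Str  ✓
  rec X ‖ rec X  ✓ (binder kept)
    !Str ‖ ?Str  ✓
      !Bool ‖ !Bool  ✗ same direction on both sides — not dual

NO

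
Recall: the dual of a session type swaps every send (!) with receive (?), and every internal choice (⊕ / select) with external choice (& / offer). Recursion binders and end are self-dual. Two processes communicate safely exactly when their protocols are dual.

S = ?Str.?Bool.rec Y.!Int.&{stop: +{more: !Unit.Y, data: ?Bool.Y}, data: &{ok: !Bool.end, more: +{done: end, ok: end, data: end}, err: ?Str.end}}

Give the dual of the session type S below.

?Str → !Str
  ?Bool → !Bool
    rec Y → rec Y  (μ self-dual)
      !Int → ?Int
        &{stop,data} → +{stop,data}  (external→internal)
          [stop]
            +{more,data} → &{more,data}  (internal→external)
              [more]
                !Unit → ?Unit
                  dual(Y) = Y
              [data]
                ?Bool → !Bool
                  dual(Y) = Y
          [data]
            &{ok,more,err} → +{ok,more,err}  (external→internal)
              [ok]
                !Bool → ?Bool
                  dual(end) = end
              [more]
                +{done,ok,data} → &{done,ok,data}  (internal→external)
                  [done]
                    dual(end) = end
                  [ok]
                    dual(end) = end
                  [data]
                    dual(end) = end
              [err]
                ?Str → !Str
                  dual(end) = end

!Str.!Bool.rec Y.?Int.+{stop: &{more: ?Unit.Y, data: !Bool.Y}, data: +{ok: ?Bool.end, more: &{done: end, ok: end, data: end}, err: !Str.end}}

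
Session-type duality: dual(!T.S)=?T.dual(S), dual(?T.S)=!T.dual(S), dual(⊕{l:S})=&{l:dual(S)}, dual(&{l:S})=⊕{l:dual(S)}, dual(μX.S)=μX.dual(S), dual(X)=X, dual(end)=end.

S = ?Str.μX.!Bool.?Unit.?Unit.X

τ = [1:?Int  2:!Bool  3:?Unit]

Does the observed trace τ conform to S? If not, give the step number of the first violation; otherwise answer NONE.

1

@1 got ?Int, protocol expects ?Str  ✗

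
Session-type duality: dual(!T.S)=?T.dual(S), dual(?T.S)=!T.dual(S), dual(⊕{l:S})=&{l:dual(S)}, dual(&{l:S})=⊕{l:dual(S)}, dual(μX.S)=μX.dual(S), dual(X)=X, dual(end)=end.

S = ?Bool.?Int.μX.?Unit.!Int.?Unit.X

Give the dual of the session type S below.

!Bool.!Int.μX.!Unit.?Int.!Unit.X

?Bool ↦ !Bool
  ?Int ↦ !Int
    μX ↦ μX  (μ self-dual)
      ?Unit ↦ !Unit
        !Int ↦ ?Int
          ?Unit ↦ !Unit
            X ↦ X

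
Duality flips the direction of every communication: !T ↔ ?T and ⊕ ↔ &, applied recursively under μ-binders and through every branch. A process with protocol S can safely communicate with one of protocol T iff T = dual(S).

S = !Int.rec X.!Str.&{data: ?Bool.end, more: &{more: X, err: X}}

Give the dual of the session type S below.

!Int ↦ ?Int
  rec X ↦ rec X  (μ self-dual)
    !Str ↦ ?Str
      &{data,more} ↦ +{data,more}  (offer→select)
        • data:
          ?Bool ↦ !Bool
            end ↦ end
        • more:
          &{more,err} ↦ +{more,err}  (offer→select)
            • more:
              X ↦ X
            • err:
              X ↦ X

?Int.rec X.?Str.+{data: !Bool.end, more: +{more: X, err: X}}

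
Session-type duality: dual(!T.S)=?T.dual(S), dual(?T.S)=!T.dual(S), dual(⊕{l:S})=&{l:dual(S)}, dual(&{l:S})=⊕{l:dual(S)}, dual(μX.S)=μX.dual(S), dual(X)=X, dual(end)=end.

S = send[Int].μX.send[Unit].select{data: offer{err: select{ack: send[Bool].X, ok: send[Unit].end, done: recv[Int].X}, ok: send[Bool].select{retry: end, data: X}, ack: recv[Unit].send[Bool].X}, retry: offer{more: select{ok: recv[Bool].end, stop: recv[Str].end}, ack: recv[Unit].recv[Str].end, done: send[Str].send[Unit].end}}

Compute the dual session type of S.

recv[Int].μX.recv[Unit].offer{data: select{err: offer{ack: recv[Bool].X, ok: recv[Unit].end, done: send[Int].X}, ok: recv[Bool].offer{retry: end, data: X}, ack: send[Unit].recv[Bool].X}, retry: select{more: offer{ok: send[Bool].end, stop: send[Str].end}, ack: send[Unit].send[Str].end, done: recv[Str].recv[Unit].end}}

send[Int] ↦ recv[Int]
  μX ↦ μX  (rec unchanged)
    send[Unit] ↦ recv[Unit]
      select{data,retry} ↦ offer{data,retry}  (⊕→&)
        • data:
          offer{err,ok,ack} ↦ select{err,ok,ack}  (offer→select)
            • err:
              select{ack,ok,done} ↦ offer{ack,ok,done}  (⊕→&)
                • ack:
                  send[Bool] ↦ recv[Bool]
                    dual(X) = X
                • ok:
                  send[Unit] ↦ recv[Unit]
                    dual(end) = end
                • done:
                  recv[Int] ↦ send[Int]
                    dual(X) = X
            • ok:
              send[Bool] ↦ recv[Bool]
                select{retry,data} ↦ offer{retry,data}  (⊕→&)
                  • retry:
                    dual(end) = end
                  • data:
                    dual(X) = X
            • ack:
              recv[Unit] ↦ send[Unit]
                send[Bool] ↦ recv[Bool]
                  dual(X) = X
        • retry:
          offer{more,ack,done} ↦ select{more,ack,done}  (offer→select)
            • more:
              select{ok,stop} ↦ offer{ok,stop}  (⊕→&)
                • ok:
                  recv[Bool] ↦ send[Bool]
                    dual(end) = end
                • stop:
                  recv[Str] ↦ send[Str]
                    dual(end) = end
            • ack:
              recv[Unit] ↦ send[Unit]
                recv[Str] ↦ send[Str]
                  dual(end) = end
            • done:
              send[Str] ↦ recv[Str]
                send[Unit] ↦ recv[Unit]
                  dual(end) = end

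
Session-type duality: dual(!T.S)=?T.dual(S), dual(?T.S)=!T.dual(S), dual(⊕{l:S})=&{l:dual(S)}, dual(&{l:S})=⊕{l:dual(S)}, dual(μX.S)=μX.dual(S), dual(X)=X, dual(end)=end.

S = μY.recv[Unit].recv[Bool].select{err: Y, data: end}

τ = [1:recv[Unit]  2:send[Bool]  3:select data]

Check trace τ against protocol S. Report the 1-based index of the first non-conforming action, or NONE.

2

@1 recv[Unit]  match  residual = recv[Bool].select{err: μY.…, data: end}
@2 got send[Bool], protocol expects recv[Bool]  ✗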